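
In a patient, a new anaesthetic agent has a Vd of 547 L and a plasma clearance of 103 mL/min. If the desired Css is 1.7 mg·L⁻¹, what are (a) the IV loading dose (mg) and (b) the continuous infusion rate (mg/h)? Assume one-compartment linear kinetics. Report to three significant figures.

(a) 930 mg; (b) 10.5 mg/h

Loading dose = Vd × C = 547.0 × 1.7 = 929.9 mg
CL = 103 mL/min = 103 × 0.06 = 6.180 L/h
Maintenance infusion rate = CL × Css = 6.180 × 1.7 = 10.51 mg/h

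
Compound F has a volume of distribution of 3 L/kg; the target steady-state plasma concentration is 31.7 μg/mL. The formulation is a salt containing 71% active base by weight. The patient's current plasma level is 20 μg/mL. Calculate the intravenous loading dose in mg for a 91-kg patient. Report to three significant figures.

4500 mg

Total Vd = 3 × 91 = 273.0 L
The loading dose fills Vd to the target concentration.
Concentration deficit ΔC = 31.7 − 20 = 11.70 mg/L
LD = Vd × ΔC / S = 273.0 × 11.70 / 0.71 = 4499 mg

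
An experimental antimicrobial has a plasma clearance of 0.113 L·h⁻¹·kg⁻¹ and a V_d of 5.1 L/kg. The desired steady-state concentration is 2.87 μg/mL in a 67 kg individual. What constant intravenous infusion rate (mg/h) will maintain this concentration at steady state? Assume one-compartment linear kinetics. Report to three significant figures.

21.7 mg/h

CL = 0.113 L·h⁻¹·kg⁻¹ × 67 kg = 7.571 L/h
Rate = CL × Css = 7.571 × 2.87 = 21.73 mg/h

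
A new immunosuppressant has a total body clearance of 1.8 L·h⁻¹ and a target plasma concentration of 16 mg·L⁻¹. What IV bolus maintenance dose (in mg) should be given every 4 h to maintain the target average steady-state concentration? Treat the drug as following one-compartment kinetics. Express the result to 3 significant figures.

115 mg

D = CL × Css × τ = 1.800 × 16 × 4 = 115.2 mg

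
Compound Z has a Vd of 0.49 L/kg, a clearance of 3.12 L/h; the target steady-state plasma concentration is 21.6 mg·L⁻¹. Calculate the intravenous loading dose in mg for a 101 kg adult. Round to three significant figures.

Vd = 0.49 L/kg × 101 kg = 49.49 L
The loading dose fills Vd to the target concentration.
LD = Vd × C = 49.49 × 21.60 = 1069 mg

1070 mg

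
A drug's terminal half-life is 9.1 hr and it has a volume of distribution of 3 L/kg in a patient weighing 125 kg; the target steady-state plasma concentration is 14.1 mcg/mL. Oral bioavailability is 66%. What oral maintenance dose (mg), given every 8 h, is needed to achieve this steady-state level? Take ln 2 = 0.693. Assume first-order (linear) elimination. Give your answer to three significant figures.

4880 mg

Vd = 3 L/kg × 125 kg = 375.0 L
CL = 0.693 × Vd / t½ = 0.693 × 375.0 / 9.1 = 28.56 L/h
D = CL × Css × τ / F = 28.56 × 14.1 × 8 / 0.66 = 4881 mg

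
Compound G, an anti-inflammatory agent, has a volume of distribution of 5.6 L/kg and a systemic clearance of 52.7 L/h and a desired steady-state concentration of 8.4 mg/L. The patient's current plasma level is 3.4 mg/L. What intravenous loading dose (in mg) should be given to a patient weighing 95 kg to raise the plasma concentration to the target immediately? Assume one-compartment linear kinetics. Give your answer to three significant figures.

Vd(total) = 95 kg × 5.6 L/kg = 532.0 L
Concentration deficit ΔC = 8.4 − 3.4 = 5.000 mg/L
LD = Vd × ΔC = 532.0 × 5.000 = 2660 mg

2660 mg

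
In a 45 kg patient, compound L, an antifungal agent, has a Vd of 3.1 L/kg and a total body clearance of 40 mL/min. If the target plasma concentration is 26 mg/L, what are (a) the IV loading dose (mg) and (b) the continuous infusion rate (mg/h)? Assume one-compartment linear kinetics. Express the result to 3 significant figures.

Vd(total) = 45 kg × 3.1 L/kg = 139.5 L
Loading dose = Vd × C = 139.5 × 26 = 3627 mg
Convert clearance: 40 mL/min × 60 min/h ÷ 1000 mL/L = 2.400 L/h
Maintenance: replace elimination → rate = CL × Css = 2.400 × 26 = 62.40 mg/h

(a) 3630 mg; (b) 62.4 mg/h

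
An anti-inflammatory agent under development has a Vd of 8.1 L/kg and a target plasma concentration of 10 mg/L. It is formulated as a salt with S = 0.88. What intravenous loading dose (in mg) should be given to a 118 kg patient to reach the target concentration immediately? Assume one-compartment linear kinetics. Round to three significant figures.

Vd(total) = 118 kg × 8.1 L/kg = 955.8 L
LD = Vd × C / S = 955.8 × 10.00 / 0.88 = 10860 mg

10900 mg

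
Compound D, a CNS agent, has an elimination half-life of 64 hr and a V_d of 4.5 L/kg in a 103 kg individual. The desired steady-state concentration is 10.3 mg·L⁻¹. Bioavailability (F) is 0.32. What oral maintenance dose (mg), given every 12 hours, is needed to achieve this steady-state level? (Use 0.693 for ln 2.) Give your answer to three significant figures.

Total Vd = 4.5 × 103 = 463.5 L
k = 0.693/64 = 0.01083 h⁻¹, so CL = k·Vd = 0.01083 × 463.5 = 5.020 L/h
D = CL × Css × τ / F = 5.020 × 10.3 × 12 / 0.32 = 1939 mg

1940 mg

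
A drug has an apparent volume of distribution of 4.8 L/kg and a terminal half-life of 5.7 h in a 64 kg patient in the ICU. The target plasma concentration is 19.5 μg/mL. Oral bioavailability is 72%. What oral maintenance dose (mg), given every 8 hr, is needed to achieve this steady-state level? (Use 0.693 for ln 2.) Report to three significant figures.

8090 mg

Vd = 4.8 L/kg × 64 kg = 307.2 L
CL = ln 2 · Vd / t½ = 0.693 × 307.2 / 5.7 = 37.35 L/h
D = CL × Css × τ / F = 37.35 × 19.5 × 8 / 0.72 = 8093 mg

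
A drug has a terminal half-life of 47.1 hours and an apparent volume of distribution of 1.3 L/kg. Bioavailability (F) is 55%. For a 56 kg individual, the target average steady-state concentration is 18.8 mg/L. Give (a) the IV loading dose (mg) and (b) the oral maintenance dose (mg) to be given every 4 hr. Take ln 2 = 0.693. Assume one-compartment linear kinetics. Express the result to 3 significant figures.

Vd = 1.3 L/kg × 56 kg = 72.80 L
LD = Vd × C = 72.80 × 18.8 = 1369 mg
CL = 0.693 × Vd / t½ = 0.693 × 72.80 / 47.1 = 1.071 L/h
D = CL × Css × τ / F = 1.071 × 18.8 × 4 / 0.55 = 146.4 mg

(a) 1370 mg; (b) 146 mg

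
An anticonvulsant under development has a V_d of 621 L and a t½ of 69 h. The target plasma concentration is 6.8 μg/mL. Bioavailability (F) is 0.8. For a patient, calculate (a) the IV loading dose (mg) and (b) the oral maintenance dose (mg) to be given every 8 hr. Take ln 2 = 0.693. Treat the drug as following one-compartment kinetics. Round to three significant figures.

(a) 4220 mg; (b) 424 mg

LD = Vd × C = 621.0 × 6.8 = 4223 mg
CL = 0.693 × Vd / t½ = 0.693 × 621.0 / 69 = 6.237 L/h
D = CL × Css × τ / F = 6.237 × 6.8 × 8 / 0.8 = 424.1 mg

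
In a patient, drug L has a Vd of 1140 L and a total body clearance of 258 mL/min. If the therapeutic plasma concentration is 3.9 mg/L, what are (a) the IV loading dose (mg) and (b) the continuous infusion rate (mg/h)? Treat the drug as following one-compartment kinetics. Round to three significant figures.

LD = Vd · C_target = 1140 × 3.9 = 4446 mg
Convert clearance: 258 mL/min × 60 min/h ÷ 1000 mL/L = 15.48 L/h
Maintenance: replace elimination → rate = CL × Css = 15.48 × 3.9 = 60.37 mg/h

(a) 4450 mg; (b) 60.4 mg/h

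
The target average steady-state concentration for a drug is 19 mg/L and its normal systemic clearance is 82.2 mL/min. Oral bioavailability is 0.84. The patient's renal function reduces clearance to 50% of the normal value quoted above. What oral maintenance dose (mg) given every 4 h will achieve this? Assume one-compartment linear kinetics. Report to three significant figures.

CL = 82.2 mL/min = 82.2 × 0.06 = 4.932 L/h
Patient clearance = 0.5 × 4.932 = 2.466 L/h
D = CL × Css × τ / F = 2.466 × 19 × 4 / 0.84 = 223.1 mg

223 mg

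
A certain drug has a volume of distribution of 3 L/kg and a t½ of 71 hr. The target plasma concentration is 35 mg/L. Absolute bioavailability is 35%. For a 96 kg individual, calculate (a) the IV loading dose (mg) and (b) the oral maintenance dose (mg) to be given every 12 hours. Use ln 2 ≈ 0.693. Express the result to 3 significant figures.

(a) 10100 mg; (b) 3370 mg

Vd = 3 L/kg × 96 kg = 288.0 L
LD = Vd × C = 288.0 × 35 = 10080 mg
CL = 0.693 × Vd / t½ = 0.693 × 288.0 / 71 = 2.811 L/h
D = CL × Css × τ / F = 2.811 × 35 × 12 / 0.35 = 3373 mg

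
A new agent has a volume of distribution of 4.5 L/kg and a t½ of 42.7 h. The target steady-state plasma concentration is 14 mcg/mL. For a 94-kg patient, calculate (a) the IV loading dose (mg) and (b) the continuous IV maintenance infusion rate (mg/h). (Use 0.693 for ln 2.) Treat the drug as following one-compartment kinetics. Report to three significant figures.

(a) 5920 mg; (b) 96.1 mg/h

Vd(total) = 94 kg × 4.5 L/kg = 423.0 L
LD = Vd × C = 423.0 × 14 = 5922 mg
CL = 0.693 × Vd / t½ = 0.693 × 423.0 / 42.7 = 6.865 L/h
Infusion rate = CL × Css = 6.865 × 14 = 96.11 mg/h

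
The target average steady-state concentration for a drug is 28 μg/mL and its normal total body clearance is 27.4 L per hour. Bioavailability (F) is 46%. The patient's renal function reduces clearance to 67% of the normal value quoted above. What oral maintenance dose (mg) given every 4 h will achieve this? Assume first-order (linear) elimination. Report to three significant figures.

Patient clearance = 0.67 × 27.40 = 18.36 L/h
At steady state, dose per interval replaces the amount cleared in that interval: F·D/τ = CL·Css.
D = CL × Css × τ / F = 18.36 × 28 × 4 / 0.46 = 4470 mg

4470 mg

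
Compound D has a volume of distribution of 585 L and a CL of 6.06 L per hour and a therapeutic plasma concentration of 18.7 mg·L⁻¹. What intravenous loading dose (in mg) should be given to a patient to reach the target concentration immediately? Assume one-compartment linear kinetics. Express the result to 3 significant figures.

LD = Vd × C = 585.0 × 18.70 = 10940 mg

10900 mg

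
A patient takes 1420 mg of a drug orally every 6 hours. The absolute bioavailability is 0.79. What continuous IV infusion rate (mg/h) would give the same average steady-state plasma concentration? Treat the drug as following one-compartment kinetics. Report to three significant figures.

Equivalent systemic input: infusion rate = F·D/τ.
Rate = 0.79 × 1420 / 6 = 187.0 mg/h

187 mg/h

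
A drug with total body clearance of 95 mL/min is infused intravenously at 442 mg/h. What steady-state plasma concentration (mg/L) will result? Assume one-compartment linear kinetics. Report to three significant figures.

77.5 mg/L

CL = 95 mL/min = 95 × 0.06 = 5.700 L/h
Css = rate / CL = 442 / 5.700 = 77.54 mg/L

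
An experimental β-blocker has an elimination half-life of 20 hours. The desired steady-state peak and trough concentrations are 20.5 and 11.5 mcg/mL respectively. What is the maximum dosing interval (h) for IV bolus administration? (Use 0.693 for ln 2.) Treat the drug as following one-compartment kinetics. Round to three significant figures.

16.7 h

k = 0.693 / t½ = 0.693 / 20 = 0.03465 h⁻¹
Between IV bolus doses, concentration decays as C = C₀·e^(−kτ), so C_peak/C_trough = e^(kτ).
τ_max = ln(C_peak/C_trough) / k = ln(20.5/11.5) / 0.03465 = 0.5781 / 0.03465 = 16.68 h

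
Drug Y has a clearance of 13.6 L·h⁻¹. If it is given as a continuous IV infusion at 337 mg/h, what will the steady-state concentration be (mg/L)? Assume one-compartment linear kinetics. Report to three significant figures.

Css = rate / CL = 337 / 13.60 = 24.78 mg/L

24.8 mg/L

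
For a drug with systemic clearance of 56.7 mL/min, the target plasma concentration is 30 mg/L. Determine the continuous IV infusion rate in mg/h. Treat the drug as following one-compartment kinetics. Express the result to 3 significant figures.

102 mg/h

Convert clearance: 56.7 mL/min × 60 min/h ÷ 1000 mL/L = 3.402 L/h
At steady state, infusion rate equals elimination rate: rate in = CL × Css.
Rate = CL × Css = 3.402 × 30 = 102.1 mg/h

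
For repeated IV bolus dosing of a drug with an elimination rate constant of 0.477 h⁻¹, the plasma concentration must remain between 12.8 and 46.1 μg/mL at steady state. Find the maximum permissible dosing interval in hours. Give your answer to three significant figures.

2.69 h

Between IV bolus doses, concentration decays as C = C₀·e^(−kτ), so C_peak/C_trough = e^(kτ).
τ_max = ln(C_peak/C_trough) / k = ln(46.1/12.8) / 0.4770 = 1.281 / 0.4770 = 2.686 h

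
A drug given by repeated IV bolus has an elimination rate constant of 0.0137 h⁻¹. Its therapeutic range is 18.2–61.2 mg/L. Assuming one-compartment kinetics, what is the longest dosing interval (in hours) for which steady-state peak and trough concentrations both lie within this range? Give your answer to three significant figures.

Between IV bolus doses, concentration decays as C = C₀·e^(−kτ), so C_peak/C_trough = e^(kτ).
τ_max = ln(C_peak/C_trough) / k = ln(61.2/18.2) / 0.01370 = 1.213 / 0.01370 = 88.54 h

88.5 h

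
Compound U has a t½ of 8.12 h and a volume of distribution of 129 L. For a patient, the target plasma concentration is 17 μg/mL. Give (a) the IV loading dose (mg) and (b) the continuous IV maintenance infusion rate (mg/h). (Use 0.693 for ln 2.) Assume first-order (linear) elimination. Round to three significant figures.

(a) 2190 mg; (b) 187 mg/h

LD = Vd × C = 129.0 × 17 = 2193 mg
CL = 0.693 × Vd / t½ = 0.693 × 129.0 / 8.12 = 11.01 L/h
Infusion rate = CL × Css = 11.01 × 17 = 187.2 mg/h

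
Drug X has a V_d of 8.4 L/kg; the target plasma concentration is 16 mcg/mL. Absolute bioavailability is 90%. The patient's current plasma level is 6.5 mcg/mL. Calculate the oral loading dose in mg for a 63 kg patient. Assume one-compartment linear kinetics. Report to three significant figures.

5590 mg

Vd(total) = 63 kg × 8.4 L/kg = 529.2 L
The loading dose fills Vd to the target concentration.
Concentration deficit ΔC = 16 − 6.5 = 9.500 mg/L
LD = Vd × ΔC / F = 529.2 × 9.500 / 0.9 = 5586 mg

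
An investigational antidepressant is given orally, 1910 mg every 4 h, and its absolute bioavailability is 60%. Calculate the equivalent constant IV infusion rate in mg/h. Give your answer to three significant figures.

287 mg/h

Equivalent systemic input: infusion rate = F·D/τ.
Rate = 0.6 × 1910 / 4 = 286.5 mg/h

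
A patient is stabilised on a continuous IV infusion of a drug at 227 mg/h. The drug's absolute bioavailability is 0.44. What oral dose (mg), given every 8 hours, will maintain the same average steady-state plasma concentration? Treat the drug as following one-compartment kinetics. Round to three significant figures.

4130 mg

To maintain the same Css, the systemic dosing rate must be unchanged: F·D/τ = infusion rate.
D = rate × τ / F = 227 × 8 / 0.44 = 4127 mg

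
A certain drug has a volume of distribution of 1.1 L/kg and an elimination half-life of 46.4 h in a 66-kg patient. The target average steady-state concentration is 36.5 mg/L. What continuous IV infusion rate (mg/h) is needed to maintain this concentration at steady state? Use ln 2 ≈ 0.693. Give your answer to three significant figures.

Total Vd = 1.1 × 66 = 72.60 L
CL = 0.693 × Vd / t½ = 0.693 × 72.60 / 46.4 = 1.084 L/h
Infusion rate = CL × Css = 1.084 × 36.5 = 39.57 mg/h

39.6 mg/h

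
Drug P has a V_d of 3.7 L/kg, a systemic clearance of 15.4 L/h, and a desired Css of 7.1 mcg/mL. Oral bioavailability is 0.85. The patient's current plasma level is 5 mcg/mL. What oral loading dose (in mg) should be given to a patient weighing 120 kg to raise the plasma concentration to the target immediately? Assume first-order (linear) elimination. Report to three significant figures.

Vd(total) = 120 kg × 3.7 L/kg = 444.0 L
The loading dose fills Vd to the target concentration; clearance is irrelevant here.
Concentration deficit ΔC = 7.1 − 5 = 2.100 mg/L
LD = Vd × ΔC / F = 444.0 × 2.100 / 0.85 = 1097 mg

1100 mg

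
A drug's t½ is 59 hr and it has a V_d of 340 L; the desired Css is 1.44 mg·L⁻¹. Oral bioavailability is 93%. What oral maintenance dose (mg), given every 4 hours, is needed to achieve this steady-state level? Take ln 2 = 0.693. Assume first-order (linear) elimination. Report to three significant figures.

24.7 mg

CL = 0.693 × Vd / t½ = 0.693 × 340.0 / 59 = 3.994 L/h
D = CL × Css × τ / F = 3.994 × 1.44 × 4 / 0.93 = 24.74 mg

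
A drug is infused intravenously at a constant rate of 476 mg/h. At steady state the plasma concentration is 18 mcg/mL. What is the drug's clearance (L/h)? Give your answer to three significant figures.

26.4 L/h

At steady state, infusion rate = CL × Css, so CL = rate / Css.
CL = 476 / 18 = 26.44 L/h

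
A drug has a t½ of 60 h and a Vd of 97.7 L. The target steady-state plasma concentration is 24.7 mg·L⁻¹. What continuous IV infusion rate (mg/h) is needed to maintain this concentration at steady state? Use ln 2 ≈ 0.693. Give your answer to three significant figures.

27.9 mg/h

CL = ln 2 · Vd / t½ = 0.693 × 97.70 / 60 = 1.128 L/h
Infusion rate = CL × Css = 1.128 × 24.7 = 27.86 mg/h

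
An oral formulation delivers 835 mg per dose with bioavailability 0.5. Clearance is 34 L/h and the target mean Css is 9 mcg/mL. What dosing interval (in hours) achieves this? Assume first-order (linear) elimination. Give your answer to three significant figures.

F·D/τ = CL·Css → τ = F·D / (CL·Css).
τ = 0.5 × 835 / (34 × 9) = 1.364 h

1.36 h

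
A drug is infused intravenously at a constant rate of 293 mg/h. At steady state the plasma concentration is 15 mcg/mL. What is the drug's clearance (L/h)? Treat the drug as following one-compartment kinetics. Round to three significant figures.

19.5 L/h

At steady state, infusion rate = CL × Css, so CL = rate / Css.
CL = 293 / 15 = 19.53 L/h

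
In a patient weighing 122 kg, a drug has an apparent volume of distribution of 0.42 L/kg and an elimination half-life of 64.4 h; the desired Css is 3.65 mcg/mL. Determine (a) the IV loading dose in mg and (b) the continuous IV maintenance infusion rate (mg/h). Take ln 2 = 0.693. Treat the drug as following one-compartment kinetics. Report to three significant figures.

(a) 187 mg; (b) 2.01 mg/h

Vd(total) = 122 kg × 0.42 L/kg = 51.24 L
LD = Vd × C = 51.24 × 3.65 = 187.0 mg
CL = 0.693 × Vd / t½ = 0.693 × 51.24 / 64.4 = 0.5514 L/h
Infusion rate = CL × Css = 0.5514 × 3.65 = 2.013 mg/h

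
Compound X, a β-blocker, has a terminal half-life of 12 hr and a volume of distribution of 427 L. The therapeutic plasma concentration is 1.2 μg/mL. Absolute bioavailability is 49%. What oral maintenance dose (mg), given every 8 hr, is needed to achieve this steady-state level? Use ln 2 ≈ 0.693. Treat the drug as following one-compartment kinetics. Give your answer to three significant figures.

483 mg

k = 0.693/12 = 0.05775 h⁻¹, so CL = k·Vd = 0.05775 × 427.0 = 24.66 L/h
D = CL × Css × τ / F = 24.66 × 1.2 × 8 / 0.49 = 483.1 mg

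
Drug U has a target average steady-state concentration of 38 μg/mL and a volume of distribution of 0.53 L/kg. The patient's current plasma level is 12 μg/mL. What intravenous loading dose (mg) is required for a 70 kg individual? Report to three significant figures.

Vd = 0.53 L/kg × 70 kg = 37.10 L
The loading dose fills Vd to the target concentration.
Concentration deficit ΔC = 38 − 12 = 26.00 mg/L
LD = Vd × ΔC = 37.10 × 26.00 = 964.6 mg

965 mg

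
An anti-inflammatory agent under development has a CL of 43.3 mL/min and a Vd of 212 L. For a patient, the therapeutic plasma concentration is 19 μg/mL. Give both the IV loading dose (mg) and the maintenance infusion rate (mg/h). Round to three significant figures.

LD = Vd · C_target = 212.0 × 19 = 4028 mg
CL = 43.3 mL/min × 60/1000 = 2.598 L/h
Maintenance infusion rate = CL × Css = 2.598 × 19 = 49.36 mg/h

(a) 4030 mg; (b) 49.4 mg/h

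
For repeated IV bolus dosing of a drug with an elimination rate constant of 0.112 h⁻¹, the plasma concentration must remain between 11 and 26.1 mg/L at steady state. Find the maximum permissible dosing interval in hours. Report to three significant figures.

7.71 h

Between IV bolus doses, concentration decays as C = C₀·e^(−kτ), so C_peak/C_trough = e^(kτ).
τ_max = ln(C_peak/C_trough) / k = ln(26.1/11) / 0.1120 = 0.8640 / 0.1120 = 7.714 h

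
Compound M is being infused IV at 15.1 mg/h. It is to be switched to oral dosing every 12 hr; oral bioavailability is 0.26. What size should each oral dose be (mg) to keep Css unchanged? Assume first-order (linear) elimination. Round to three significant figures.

697 mg

To maintain the same Css, the systemic dosing rate must be unchanged: F·D/τ = infusion rate.
D = rate × τ / F = 15.1 × 12 / 0.26 = 696.9 mg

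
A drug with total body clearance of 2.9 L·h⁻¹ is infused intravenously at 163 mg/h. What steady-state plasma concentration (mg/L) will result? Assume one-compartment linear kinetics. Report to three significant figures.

Css = rate / CL = 163 / 2.900 = 56.21 mg/L

56.2 mg/L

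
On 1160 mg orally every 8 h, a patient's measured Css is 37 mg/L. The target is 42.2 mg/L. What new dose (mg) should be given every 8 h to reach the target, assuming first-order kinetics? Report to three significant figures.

For first-order elimination, Css ∝ F·D/(CL·τ); F and CL are unchanged, so Css ∝ D/τ.
D₂ = D₁ × (Css,target / Css,current) = 1160 × 42.2/37 = 1323 mg

1320 mg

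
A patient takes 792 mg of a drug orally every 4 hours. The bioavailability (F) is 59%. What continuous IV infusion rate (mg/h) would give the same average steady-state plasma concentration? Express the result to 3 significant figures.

Equivalent systemic input: infusion rate = F·D/τ.
Rate = 0.59 × 792 / 4 = 116.8 mg/h

117 mg/h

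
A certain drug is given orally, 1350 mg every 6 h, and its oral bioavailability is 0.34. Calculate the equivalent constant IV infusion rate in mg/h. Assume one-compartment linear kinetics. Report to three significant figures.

76.5 mg/h

Equivalent systemic input: infusion rate = F·D/τ.
Rate = 0.34 × 1350 / 6 = 76.50 mg/h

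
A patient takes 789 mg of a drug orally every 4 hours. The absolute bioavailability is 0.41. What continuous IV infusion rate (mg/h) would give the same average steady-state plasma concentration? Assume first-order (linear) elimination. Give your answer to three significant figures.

80.9 mg/h

Equivalent systemic input: infusion rate = F·D/τ.
Rate = 0.41 × 789 / 4 = 80.87 mg/h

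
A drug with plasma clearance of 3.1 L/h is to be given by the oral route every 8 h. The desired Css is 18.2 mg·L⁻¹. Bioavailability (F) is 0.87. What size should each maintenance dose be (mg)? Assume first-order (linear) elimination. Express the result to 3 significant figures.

D = CL × Css × τ / F = 3.100 × 18.2 × 8 / 0.87 = 518.8 mg

519 mg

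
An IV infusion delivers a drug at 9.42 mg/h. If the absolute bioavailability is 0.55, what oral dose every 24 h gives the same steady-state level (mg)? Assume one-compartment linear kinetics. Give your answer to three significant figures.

To maintain the same Css, the systemic dosing rate must be unchanged: F·D/τ = infusion rate.
D = rate × τ / F = 9.42 × 24 / 0.55 = 411.1 mg

411 mg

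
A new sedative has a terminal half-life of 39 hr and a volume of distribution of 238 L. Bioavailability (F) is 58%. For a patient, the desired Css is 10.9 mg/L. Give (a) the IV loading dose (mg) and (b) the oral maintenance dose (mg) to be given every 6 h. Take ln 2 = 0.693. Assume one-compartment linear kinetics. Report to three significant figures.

(a) 2590 mg; (b) 477 mg

LD = Vd × C = 238.0 × 10.9 = 2594 mg
CL = 0.693 × Vd / t½ = 0.693 × 238.0 / 39 = 4.229 L/h
D = CL × Css × τ / F = 4.229 × 10.9 × 6 / 0.58 = 476.9 mg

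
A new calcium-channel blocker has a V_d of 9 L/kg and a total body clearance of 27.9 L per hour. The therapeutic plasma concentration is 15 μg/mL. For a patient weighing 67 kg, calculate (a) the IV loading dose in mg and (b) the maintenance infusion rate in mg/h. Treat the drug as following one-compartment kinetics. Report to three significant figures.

(a) 9050 mg; (b) 419 mg/h

Total Vd = 9 × 67 = 603.0 L
Loading: fill Vd to C_target → 603.0 L × 15 mg/L = 9045 mg
Infusion rate = 27.90 L/h × 15 mg/L = 418.5 mg/h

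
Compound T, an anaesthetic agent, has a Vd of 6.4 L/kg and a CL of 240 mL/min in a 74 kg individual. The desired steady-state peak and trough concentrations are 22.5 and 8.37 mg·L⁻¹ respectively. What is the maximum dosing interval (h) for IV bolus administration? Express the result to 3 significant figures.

32.5 h

Total Vd = 6.4 × 74 = 473.6 L
CL = 240 mL/min × 60/1000 = 14.40 L/h
k = CL / Vd = 14.40 / 473.6 = 0.03041 h⁻¹
Between IV bolus doses, concentration decays as C = C₀·e^(−kτ), so C_peak/C_trough = e^(kτ).
τ_max = ln(C_peak/C_trough) / k = ln(22.5/8.37) / 0.03041 = 0.9889 / 0.03041 = 32.52 h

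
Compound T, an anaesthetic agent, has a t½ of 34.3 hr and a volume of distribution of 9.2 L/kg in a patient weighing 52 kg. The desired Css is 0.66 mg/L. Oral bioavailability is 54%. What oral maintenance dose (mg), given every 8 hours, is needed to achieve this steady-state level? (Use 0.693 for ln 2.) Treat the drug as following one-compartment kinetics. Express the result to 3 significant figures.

94.5 mg

Vd(total) = 52 kg × 9.2 L/kg = 478.4 L
k = 0.693/34.3 = 0.02020 h⁻¹, so CL = k·Vd = 0.02020 × 478.4 = 9.664 L/h
D = CL × Css × τ / F = 9.664 × 0.66 × 8 / 0.54 = 94.49 mg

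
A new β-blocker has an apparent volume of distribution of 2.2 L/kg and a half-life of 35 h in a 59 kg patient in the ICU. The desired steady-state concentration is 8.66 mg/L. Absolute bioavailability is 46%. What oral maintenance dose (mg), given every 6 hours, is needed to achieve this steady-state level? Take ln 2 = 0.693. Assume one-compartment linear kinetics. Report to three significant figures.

Vd = 2.2 L/kg × 59 kg = 129.8 L
CL = 0.693 × Vd / t½ = 0.693 × 129.8 / 35 = 2.570 L/h
D = CL × Css × τ / F = 2.570 × 8.66 × 6 / 0.46 = 290.3 mg

290 mg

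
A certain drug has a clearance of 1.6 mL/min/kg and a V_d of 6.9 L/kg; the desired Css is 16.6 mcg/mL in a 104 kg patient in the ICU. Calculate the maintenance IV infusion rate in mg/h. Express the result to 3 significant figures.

166 mg/h

CL = 1.6 mL/min/kg × 104 kg = 166.4 mL/min = 166.4 × 60/1000 = 9.984 L/h
Rate = CL × Css = 9.984 × 16.6 = 165.7 mg/h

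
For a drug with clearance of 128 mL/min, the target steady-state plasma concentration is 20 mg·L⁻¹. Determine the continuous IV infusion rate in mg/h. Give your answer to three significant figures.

Convert clearance: 128 mL/min × 60 min/h ÷ 1000 mL/L = 7.680 L/h
Infusion rate = CL · Css = 7.680 L/h × 20 mg/L = 153.6 mg/h

154 mg/h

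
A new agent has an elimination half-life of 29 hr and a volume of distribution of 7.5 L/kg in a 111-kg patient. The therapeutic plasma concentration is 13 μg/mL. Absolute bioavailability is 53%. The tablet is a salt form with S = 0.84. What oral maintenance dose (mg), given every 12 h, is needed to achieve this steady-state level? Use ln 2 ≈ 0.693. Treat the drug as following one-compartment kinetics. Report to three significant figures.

Total Vd = 7.5 × 111 = 832.5 L
k = 0.693/29 = 0.02390 h⁻¹, so CL = k·Vd = 0.02390 × 832.5 = 19.90 L/h
D = CL × Css × τ / F / S = 19.90 × 13 × 12 / 0.53 / 0.84 = 6973 mg

6970 mg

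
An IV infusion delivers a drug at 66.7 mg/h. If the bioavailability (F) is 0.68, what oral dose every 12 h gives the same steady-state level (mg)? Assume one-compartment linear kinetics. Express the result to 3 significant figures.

To maintain the same Css, the systemic dosing rate must be unchanged: F·D/τ = infusion rate.
D = rate × τ / F = 66.7 × 12 / 0.68 = 1177 mg

1180 mg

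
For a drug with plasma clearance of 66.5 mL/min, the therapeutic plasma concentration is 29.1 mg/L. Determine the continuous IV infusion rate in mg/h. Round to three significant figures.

116 mg/h

CL = 66.5 mL/min × 60/1000 = 3.990 L/h
Rate = CL × Css = 3.990 × 29.1 = 116.1 mg/h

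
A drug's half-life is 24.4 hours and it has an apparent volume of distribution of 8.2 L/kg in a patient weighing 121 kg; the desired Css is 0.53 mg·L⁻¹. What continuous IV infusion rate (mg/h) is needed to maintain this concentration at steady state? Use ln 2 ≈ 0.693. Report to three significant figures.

14.9 mg/h

Vd = 8.2 L/kg × 121 kg = 992.2 L
CL = ln 2 · Vd / t½ = 0.693 × 992.2 / 24.4 = 28.18 L/h
Infusion rate = CL × Css = 28.18 × 0.53 = 14.94 mg/h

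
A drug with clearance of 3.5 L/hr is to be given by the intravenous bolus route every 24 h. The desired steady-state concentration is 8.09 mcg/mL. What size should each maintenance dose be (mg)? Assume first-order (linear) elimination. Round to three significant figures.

680 mg

At steady state, dose per interval replaces the amount cleared in that interval: D/τ = CL·Css.
D = CL × Css × τ = 3.500 × 8.09 × 24 = 679.6 mg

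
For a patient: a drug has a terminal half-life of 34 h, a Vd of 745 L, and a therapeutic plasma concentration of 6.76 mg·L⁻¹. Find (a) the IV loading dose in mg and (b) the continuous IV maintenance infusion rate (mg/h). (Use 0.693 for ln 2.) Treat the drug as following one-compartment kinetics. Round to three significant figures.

LD = Vd × C = 745.0 × 6.76 = 5036 mg
CL = 0.693 × Vd / t½ = 0.693 × 745.0 / 34 = 15.18 L/h
Infusion rate = CL × Css = 15.18 × 6.76 = 102.6 mg/h

(a) 5040 mg; (b) 103 mg/h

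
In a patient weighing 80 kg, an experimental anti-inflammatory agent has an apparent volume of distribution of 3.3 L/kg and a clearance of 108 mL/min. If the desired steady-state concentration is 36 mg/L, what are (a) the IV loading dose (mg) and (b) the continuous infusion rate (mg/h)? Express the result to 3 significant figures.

Vd(total) = 80 kg × 3.3 L/kg = 264.0 L
LD = Vd · C_target = 264.0 × 36 = 9504 mg
CL = 108 mL/min × 60/1000 = 6.480 L/h
Maintenance: replace elimination → rate = CL × Css = 6.480 × 36 = 233.3 mg/h

(a) 9500 mg; (b) 233 mg/h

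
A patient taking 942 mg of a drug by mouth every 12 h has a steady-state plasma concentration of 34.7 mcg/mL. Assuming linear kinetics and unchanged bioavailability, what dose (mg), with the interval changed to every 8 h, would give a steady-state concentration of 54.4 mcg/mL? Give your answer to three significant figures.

With linear kinetics, Css is proportional to dose rate (D/τ) at fixed clearance.
D₂ = D₁ × (Css,target / Css,current) × (τ₂/τ₁) = 942 × (54.4/34.7) × (8/12) = 984.5 mg

985 mg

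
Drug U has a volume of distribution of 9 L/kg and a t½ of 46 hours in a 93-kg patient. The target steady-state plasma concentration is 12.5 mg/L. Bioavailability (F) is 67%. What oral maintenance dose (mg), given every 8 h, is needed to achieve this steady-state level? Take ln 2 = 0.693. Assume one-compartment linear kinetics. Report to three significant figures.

Vd(total) = 93 kg × 9 L/kg = 837.0 L
CL = ln 2 · Vd / t½ = 0.693 × 837.0 / 46 = 12.61 L/h
D = CL × Css × τ / F = 12.61 × 12.5 × 8 / 0.67 = 1882 mg

1880 mg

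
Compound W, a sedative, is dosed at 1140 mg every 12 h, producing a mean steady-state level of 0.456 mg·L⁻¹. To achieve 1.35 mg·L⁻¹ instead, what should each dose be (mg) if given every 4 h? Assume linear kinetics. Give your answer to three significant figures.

1130 mg

With linear kinetics, Css is proportional to dose rate (D/τ) at fixed clearance.
D₂ = D₁ × (Css,target / Css,current) × (τ₂/τ₁) = 1140 × (1.35/0.456) × (4/12) = 1125 mg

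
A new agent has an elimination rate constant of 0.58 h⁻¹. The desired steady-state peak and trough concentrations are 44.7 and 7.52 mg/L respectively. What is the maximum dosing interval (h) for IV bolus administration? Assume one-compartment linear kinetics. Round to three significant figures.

3.07 h

Between IV bolus doses, concentration decays as C = C₀·e^(−kτ), so C_peak/C_trough = e^(kτ).
τ_max = ln(C_peak/C_trough) / k = ln(44.7/7.52) / 0.5800 = 1.782 / 0.5800 = 3.072 h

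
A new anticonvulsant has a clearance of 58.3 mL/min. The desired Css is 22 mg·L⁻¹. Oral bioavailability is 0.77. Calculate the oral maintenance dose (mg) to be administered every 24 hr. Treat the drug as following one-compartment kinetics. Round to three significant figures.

2400 mg

Convert clearance: 58.3 mL/min × 60 min/h ÷ 1000 mL/L = 3.498 L/h
D = CL × Css × τ / F = 3.498 × 22 × 24 / 0.77 = 2399 mg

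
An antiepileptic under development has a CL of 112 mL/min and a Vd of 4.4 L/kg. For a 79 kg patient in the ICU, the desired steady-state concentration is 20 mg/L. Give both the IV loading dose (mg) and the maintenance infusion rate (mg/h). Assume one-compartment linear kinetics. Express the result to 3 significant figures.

Total Vd = 4.4 × 79 = 347.6 L
LD = Vd · C_target = 347.6 × 20 = 6952 mg
CL = 112 mL/min × 60/1000 = 6.720 L/h
Maintenance: replace elimination → rate = CL × Css = 6.720 × 20 = 134.4 mg/h

(a) 6950 mg; (b) 134 mg/h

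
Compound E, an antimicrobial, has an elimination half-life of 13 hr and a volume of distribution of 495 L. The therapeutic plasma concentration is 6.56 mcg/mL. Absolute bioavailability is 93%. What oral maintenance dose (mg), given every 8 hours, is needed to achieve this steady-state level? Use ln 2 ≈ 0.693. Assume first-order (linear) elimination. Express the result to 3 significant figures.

1490 mg

k = 0.693/13 = 0.05331 h⁻¹, so CL = k·Vd = 0.05331 × 495.0 = 26.39 L/h
D = CL × Css × τ / F = 26.39 × 6.56 × 8 / 0.93 = 1489 mg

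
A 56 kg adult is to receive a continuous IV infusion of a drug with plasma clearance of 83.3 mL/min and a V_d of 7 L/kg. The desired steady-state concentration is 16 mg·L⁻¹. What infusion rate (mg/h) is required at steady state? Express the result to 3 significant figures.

80.0 mg/h

Convert clearance: 83.3 mL/min × 60 min/h ÷ 1000 mL/L = 4.998 L/h
Maintenance depends on clearance, not Vd — rate in must match rate out.
Rate = CL × Css = 4.998 × 16 = 79.97 mg/h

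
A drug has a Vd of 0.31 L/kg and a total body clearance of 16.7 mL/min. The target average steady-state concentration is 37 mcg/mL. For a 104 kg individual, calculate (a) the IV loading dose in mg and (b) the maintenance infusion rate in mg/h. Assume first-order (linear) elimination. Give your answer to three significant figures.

Vd(total) = 104 kg × 0.31 L/kg = 32.24 L
Loading dose = Vd × C = 32.24 × 37 = 1193 mg
CL = 16.7 mL/min × 60/1000 = 1.002 L/h
Maintenance: replace elimination → rate = CL × Css = 1.002 × 37 = 37.07 mg/h

(a) 1190 mg; (b) 37.1 mg/h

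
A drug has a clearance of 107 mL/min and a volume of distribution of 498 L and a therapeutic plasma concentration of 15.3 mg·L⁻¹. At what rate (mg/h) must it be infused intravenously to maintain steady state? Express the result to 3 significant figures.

98.2 mg/h

CL = 107 mL/min × 60/1000 = 6.420 L/h
Vd does not affect the maintenance rate; only clearance governs steady-state input.
Infusion rate = CL · Css = 6.420 L/h × 15.3 mg/L = 98.23 mg/h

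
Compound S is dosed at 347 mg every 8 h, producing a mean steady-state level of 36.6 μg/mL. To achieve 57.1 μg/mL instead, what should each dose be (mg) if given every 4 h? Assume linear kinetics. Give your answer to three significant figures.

271 mg

For first-order elimination, Css ∝ F·D/(CL·τ); F and CL are unchanged, so Css ∝ D/τ.
D₂ = D₁ × (Css,target / Css,current) × (τ₂/τ₁) = 347 × (57.1/36.6) × (4/8) = 270.7 mg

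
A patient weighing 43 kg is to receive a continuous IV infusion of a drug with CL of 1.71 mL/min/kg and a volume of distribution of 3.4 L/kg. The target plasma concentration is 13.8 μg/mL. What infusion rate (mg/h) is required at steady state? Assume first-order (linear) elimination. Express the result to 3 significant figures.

60.9 mg/h

CL = 1.71 mL/min/kg × 43 kg = 73.53 mL/min = 73.53 × 60/1000 = 4.412 L/h
Infusion rate = CL · Css = 4.412 L/h × 13.8 mg/L = 60.89 mg/h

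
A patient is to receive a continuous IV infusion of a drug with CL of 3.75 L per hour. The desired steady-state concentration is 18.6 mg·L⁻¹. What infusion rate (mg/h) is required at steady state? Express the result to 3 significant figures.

69.8 mg/h

At steady state, infusion rate equals elimination rate: rate in = CL × Css.
Infusion rate = CL · Css = 3.750 L/h × 18.6 mg/L = 69.75 mg/h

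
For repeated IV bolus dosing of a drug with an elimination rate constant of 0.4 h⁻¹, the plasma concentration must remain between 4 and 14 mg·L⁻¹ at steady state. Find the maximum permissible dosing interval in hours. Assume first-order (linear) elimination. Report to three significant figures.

3.13 h

Between IV bolus doses, concentration decays as C = C₀·e^(−kτ), so C_peak/C_trough = e^(kτ).
τ_max = ln(C_peak/C_trough) / k = ln(14/4) / 0.4000 = 1.253 / 0.4000 = 3.133 h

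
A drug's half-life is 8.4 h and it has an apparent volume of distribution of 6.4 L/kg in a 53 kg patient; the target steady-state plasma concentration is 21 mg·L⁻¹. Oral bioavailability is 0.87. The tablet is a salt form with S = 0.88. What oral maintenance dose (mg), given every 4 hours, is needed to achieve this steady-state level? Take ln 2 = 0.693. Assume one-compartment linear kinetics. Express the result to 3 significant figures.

3070 mg

Vd(total) = 53 kg × 6.4 L/kg = 339.2 L
CL = 0.693 × Vd / t½ = 0.693 × 339.2 / 8.4 = 27.98 L/h
D = CL × Css × τ / F / S = 27.98 × 21 × 4 / 0.87 / 0.88 = 3070 mg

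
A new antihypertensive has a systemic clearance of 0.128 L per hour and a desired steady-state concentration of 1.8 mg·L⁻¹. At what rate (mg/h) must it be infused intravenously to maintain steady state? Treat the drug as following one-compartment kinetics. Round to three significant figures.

R₀ = 0.1280 × 1.8 = 0.2304 mg/h

0.230 mg/h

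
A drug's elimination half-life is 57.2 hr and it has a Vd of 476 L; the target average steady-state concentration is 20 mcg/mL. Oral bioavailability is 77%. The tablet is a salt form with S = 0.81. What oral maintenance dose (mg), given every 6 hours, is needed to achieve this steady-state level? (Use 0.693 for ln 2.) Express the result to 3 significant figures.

CL = ln 2 · Vd / t½ = 0.693 × 476.0 / 57.2 = 5.767 L/h
D = CL × Css × τ / F / S = 5.767 × 20 × 6 / 0.77 / 0.81 = 1110 mg

1110 mg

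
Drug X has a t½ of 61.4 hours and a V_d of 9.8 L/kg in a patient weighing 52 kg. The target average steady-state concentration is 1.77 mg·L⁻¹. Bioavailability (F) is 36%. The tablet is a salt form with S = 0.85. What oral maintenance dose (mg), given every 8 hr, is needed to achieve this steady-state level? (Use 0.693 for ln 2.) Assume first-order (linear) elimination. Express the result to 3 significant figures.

Total Vd = 9.8 × 52 = 509.6 L
CL = ln 2 · Vd / t½ = 0.693 × 509.6 / 61.4 = 5.752 L/h
D = CL × Css × τ / F / S = 5.752 × 1.77 × 8 / 0.36 / 0.85 = 266.2 mg

266 mg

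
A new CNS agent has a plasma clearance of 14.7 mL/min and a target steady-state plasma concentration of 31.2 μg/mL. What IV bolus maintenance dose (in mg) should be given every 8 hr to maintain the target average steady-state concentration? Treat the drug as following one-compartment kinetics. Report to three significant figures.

Convert clearance: 14.7 mL/min × 60 min/h ÷ 1000 mL/L = 0.8820 L/h
At steady state, dose per interval replaces the amount cleared in that interval: D/τ = CL·Css.
D = CL × Css × τ = 0.8820 × 31.2 × 8 = 220.1 mg

220 mg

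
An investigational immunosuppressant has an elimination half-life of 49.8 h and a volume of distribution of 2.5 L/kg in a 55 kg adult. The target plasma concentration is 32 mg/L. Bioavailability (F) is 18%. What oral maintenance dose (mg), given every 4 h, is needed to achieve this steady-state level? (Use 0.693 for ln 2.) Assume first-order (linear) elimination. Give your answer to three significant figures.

Total Vd = 2.5 × 55 = 137.5 L
CL = ln 2 · Vd / t½ = 0.693 × 137.5 / 49.8 = 1.913 L/h
D = CL × Css × τ / F = 1.913 × 32 × 4 / 0.18 = 1360 mg

1360 mg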